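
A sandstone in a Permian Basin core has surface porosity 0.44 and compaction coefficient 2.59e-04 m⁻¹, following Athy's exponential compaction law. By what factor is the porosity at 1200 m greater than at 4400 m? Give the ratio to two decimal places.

2.29

Working in km (1 km = 1000 m; β in km⁻¹ = β in m⁻¹ × 1000):
φ(Z₁)/φ(Z₂) = e^(−β·Z₁)/e^(−β·Z₂) = e^{β(Z₂−Z₁)}
= exp(0.259 × 3.2) = exp(0.8288) = 2.2906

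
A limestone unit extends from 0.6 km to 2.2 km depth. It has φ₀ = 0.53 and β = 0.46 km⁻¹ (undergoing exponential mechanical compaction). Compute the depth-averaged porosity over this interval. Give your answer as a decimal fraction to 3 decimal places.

0.285

⟨φ⟩ = (1/(z₂−z₁)) ∫ φ₀ e^(−βz) dz = φ₀·(e^(−β·z₁) − e^(−β·z₂)) / (β·(z₂−z₁))
e^(−0.46×0.6) = 0.7588; e^(−0.46×2.2) = 0.3635
⟨φ⟩ = 0.53 × (0.7588 − 0.3635) / (0.46 × 1.6) = 0.53 × 0.5371 = 0.2847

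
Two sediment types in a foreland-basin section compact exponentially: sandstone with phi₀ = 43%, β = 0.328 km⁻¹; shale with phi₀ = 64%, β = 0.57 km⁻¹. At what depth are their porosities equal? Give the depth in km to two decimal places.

Set phi₀ₐ e^(−βₐz) = phi₀ᵦ e^(−βᵦz) ⇒ ln(phi₀ₐ/phi₀ᵦ) = (βₐ − βᵦ)·z
z = ln(0.43/0.64) / (0.328 − 0.57) = -0.3977 / -0.242 = 1.643 km

1.64 km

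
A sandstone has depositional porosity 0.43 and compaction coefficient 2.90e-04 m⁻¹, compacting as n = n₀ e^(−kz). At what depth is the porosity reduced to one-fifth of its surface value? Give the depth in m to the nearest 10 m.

Working in km (1 km = 1000 m; k in km⁻¹ = k in m⁻¹ × 1000):
n/n₀ = 1/5 ⇒ exp(−k·z) = 1/5 ⇒ z = ln(5) / k
z = 1.6094 / 0.29 = 5.550 km

5550 m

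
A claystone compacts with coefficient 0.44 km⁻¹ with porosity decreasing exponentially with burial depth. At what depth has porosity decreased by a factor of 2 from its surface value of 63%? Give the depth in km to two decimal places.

1.58 km

phi/phi₀ = 1/2 ⇒ exp(−k·z) = 1/2 ⇒ z = ln(2) / k
z = 0.6931 / 0.44 = 1.575 km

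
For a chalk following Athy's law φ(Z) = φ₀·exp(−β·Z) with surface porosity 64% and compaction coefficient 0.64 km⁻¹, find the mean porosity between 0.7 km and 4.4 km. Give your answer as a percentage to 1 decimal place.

⟨φ⟩ = (1/(Z₂−Z₁)) ∫ φ₀ e^(−βZ) dZ = φ₀·(e^(−β·Z₁) − e^(−β·Z₂)) / (β·(Z₂−Z₁))
e^(−0.64×0.7) = 0.6389; e^(−0.64×4.4) = 0.0598
⟨φ⟩ = 0.64 × (0.6389 − 0.0598) / (0.64 × 3.7) = 0.64 × 0.2445 = 0.1565

15.7%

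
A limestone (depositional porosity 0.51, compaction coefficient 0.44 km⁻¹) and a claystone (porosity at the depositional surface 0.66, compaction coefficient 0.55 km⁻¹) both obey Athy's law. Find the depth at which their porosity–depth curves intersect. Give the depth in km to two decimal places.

2.34 km

Set φ₀ₐ e^(−kₐz) = φ₀ᵦ e^(−kᵦz) ⇒ ln(φ₀ₐ/φ₀ᵦ) = (kₐ − kᵦ)·z
z = ln(0.51/0.66) / (0.44 − 0.55) = -0.2578 / -0.11 = 2.344 km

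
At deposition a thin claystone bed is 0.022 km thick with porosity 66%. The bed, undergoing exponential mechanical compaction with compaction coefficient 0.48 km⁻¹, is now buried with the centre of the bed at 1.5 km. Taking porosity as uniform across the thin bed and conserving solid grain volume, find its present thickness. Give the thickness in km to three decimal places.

0.011 km

Porosity at 1.5 km: n = 0.66·exp(−0.48×1.5) = 0.3213
Solid-volume conservation: h(1−n) = h₀(1−n₀) ⇒ h = h₀·(1−n₀)/(1−n)
h = 0.022 × (1 − 0.66)/(1 − 0.3213) = 0.022 × 0.5009 = 0.0110 km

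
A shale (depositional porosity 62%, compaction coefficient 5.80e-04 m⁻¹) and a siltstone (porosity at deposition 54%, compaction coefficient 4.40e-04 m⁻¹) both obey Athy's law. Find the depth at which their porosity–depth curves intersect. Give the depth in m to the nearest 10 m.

Working in km (1 km = 1000 m; c in km⁻¹ = c in m⁻¹ × 1000):
Set φ₀ₐ e^(−cₐZ) = φ₀ᵦ e^(−cᵦZ) ⇒ ln(φ₀ₐ/φ₀ᵦ) = (cₐ − cᵦ)·Z
Z = ln(0.62/0.54) / (0.58 − 0.44) = 0.1382 / 0.14 = 0.987 km

990 m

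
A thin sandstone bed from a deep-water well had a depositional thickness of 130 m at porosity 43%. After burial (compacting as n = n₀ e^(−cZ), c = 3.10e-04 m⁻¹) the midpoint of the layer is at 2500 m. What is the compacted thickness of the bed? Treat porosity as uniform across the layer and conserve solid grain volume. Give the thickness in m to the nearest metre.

92 m

Working in km (1 km = 1000 m; c in km⁻¹ = c in m⁻¹ × 1000):
Porosity at 2.5 km: n = 0.43·exp(−0.31×2.5) = 0.1981
Solid-volume conservation: h(1−n) = h₀(1−n₀) ⇒ h = h₀·(1−n₀)/(1−n)
h = 0.13 × (1 − 0.43)/(1 − 0.1981) = 0.13 × 0.7108 = 0.0924 km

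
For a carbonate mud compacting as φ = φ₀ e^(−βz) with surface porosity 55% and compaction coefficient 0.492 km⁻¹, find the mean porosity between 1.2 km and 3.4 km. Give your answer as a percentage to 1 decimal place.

18.6%

⟨φ⟩ = (1/(z₂−z₁)) ∫ φ₀ e^(−βz) dz = φ₀·(e^(−β·z₁) − e^(−β·z₂)) / (β·(z₂−z₁))
e^(−0.492×1.2) = 0.5541; e^(−0.492×3.4) = 0.1877
⟨φ⟩ = 0.55 × (0.5541 − 0.1877) / (0.492 × 2.2) = 0.55 × 0.3385 = 0.1862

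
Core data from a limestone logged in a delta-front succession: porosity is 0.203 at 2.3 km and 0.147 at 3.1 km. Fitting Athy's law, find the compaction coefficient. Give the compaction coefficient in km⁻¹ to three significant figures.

Athy: φ(Z) = φ₀ e^(−kZ) ⇒ φ₁/φ₂ = e^{k(Z₂−Z₁)} ⇒ k = ln(φ₁/φ₂)/(Z₂−Z₁)
k = ln(0.203/0.147) / (3.1 − 2.3) = ln(1.381) / 0.8 = 0.3228 / 0.8 = 0.4035 km⁻¹

0.403 km⁻¹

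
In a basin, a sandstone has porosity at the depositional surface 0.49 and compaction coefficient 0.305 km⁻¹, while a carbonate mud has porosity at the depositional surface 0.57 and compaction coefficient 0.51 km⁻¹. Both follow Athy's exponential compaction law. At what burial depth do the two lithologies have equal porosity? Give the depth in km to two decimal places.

Set φ₀ₐ e^(−kₐd) = φ₀ᵦ e^(−kᵦd) ⇒ ln(φ₀ₐ/φ₀ᵦ) = (kₐ − kᵦ)·d
d = ln(0.49/0.57) / (0.305 − 0.51) = -0.1512 / -0.205 = 0.738 km

0.74 km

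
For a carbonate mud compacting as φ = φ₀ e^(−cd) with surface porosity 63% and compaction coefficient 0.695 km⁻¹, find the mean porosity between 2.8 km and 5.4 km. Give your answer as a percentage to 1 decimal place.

4.2%

⟨φ⟩ = (1/(d₂−d₁)) ∫ φ₀ e^(−cd) dd = φ₀·(e^(−c·d₁) − e^(−c·d₂)) / (c·(d₂−d₁))
e^(−0.695×2.8) = 0.1428; e^(−0.695×5.4) = 0.0234
⟨φ⟩ = 0.63 × (0.1428 − 0.0234) / (0.695 × 2.6) = 0.63 × 0.0661 = 0.0416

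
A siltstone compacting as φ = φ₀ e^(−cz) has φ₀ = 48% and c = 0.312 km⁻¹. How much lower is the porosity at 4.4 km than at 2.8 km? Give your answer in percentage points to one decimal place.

φ(2.8) = 0.48·e^(−0.312×2.8) = 0.2004
φ(4.4) = 0.48·e^(−0.312×4.4) = 0.1216
Δφ = 0.2004 − 0.1216 = 0.0787

7.9 percentage points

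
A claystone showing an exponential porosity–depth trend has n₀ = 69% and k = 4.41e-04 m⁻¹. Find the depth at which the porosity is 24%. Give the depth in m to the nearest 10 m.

Working in km (1 km = 1000 m; k in km⁻¹ = k in m⁻¹ × 1000):
Invert Athy's law: Z = ln(n₀/n) / k
Z = ln(0.69/0.24) / 0.441 = ln(2.875) / 0.441 = 1.0561 / 0.441 = 2.395 km

2390 m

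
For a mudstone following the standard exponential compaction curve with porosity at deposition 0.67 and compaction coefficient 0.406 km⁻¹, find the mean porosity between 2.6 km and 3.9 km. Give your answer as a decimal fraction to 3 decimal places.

⟨n⟩ = (1/(z₂−z₁)) ∫ n₀ e^(−kz) dz = n₀·(e^(−k·z₁) − e^(−k·z₂)) / (k·(z₂−z₁))
e^(−0.406×2.6) = 0.3480; e^(−0.406×3.9) = 0.2053
⟨n⟩ = 0.67 × (0.3480 − 0.2053) / (0.406 × 1.3) = 0.67 × 0.2704 = 0.1812

0.181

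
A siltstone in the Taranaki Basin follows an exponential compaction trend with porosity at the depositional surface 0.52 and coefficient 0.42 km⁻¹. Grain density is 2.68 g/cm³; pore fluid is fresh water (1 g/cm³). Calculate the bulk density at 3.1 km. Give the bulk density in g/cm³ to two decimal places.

2.44 g/cm³

Porosity at depth: φ = 0.52·exp(−0.42×3.1) = 0.52×0.2720 = 0.1414
Bulk density: ρ_b = (1−φ)ρ_g + φ·ρ_f = 0.8586×2.68 + 0.1414×1
       = 2.301 + 0.141 = 2.442 g/cm³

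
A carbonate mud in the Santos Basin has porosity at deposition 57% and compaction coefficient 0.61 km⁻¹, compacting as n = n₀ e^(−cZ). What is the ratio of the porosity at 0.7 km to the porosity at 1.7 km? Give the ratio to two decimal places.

n(Z₁)/n(Z₂) = e^(−c·Z₁)/e^(−c·Z₂) = e^{c(Z₂−Z₁)}
= exp(0.61 × 1) = exp(0.61) = 1.8404

1.84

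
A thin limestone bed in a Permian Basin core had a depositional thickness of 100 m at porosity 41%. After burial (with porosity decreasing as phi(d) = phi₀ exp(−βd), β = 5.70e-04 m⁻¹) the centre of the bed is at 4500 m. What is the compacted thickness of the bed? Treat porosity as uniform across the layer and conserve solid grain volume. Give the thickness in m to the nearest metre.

Working in km (1 km = 1000 m; β in km⁻¹ = β in m⁻¹ × 1000):
Porosity at 4.5 km: phi = 0.41·exp(−0.57×4.5) = 0.0315
Solid-volume conservation: h(1−phi) = h₀(1−phi₀) ⇒ h = h₀·(1−phi₀)/(1−phi)
h = 0.1 × (1 − 0.41)/(1 − 0.0315) = 0.1 × 0.6092 = 0.0609 km

61 m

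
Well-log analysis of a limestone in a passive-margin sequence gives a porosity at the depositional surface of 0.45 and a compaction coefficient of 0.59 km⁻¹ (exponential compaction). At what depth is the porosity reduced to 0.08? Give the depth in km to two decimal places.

2.93 km

Invert Athy's law: z = ln(n₀/n) / k
z = ln(0.45/0.08) / 0.59 = ln(5.625) / 0.59 = 1.7272 / 0.59 = 2.927 km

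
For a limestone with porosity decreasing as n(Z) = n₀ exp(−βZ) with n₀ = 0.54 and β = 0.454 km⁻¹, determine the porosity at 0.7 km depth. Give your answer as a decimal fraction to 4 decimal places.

0.3930

n = n₀·exp(−β·Z) = 0.54 × exp(−0.454 × 0.7) = 0.54 × exp(−0.3178)
  = 0.54 × 0.7277 = 0.3930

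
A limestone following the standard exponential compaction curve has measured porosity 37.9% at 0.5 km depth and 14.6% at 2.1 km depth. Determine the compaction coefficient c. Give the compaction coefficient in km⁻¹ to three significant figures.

0.596 km⁻¹

Athy: φ(Z) = φ₀ e^(−cZ) ⇒ φ₁/φ₂ = e^{c(Z₂−Z₁)} ⇒ c = ln(φ₁/φ₂)/(Z₂−Z₁)
c = ln(0.379/0.146) / (2.1 − 0.5) = ln(2.596) / 1.6 = 0.9539 / 1.6 = 0.5962 km⁻¹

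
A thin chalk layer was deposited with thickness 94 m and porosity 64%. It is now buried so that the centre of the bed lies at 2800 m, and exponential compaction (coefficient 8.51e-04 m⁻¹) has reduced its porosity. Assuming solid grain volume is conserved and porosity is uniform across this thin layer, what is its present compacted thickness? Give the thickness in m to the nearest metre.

36 m

Working in km (1 km = 1000 m; k in km⁻¹ = k in m⁻¹ × 1000):
Porosity at 2.8 km: phi = 0.64·exp(−0.851×2.8) = 0.0591
Solid-volume conservation: h(1−phi) = h₀(1−phi₀) ⇒ h = h₀·(1−phi₀)/(1−phi)
h = 0.094 × (1 − 0.64)/(1 − 0.0591) = 0.094 × 0.3826 = 0.0360 km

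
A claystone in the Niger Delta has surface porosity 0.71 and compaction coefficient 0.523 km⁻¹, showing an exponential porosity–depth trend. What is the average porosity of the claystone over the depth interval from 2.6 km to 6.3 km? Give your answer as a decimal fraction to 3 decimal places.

⟨phi⟩ = (1/(Z₂−Z₁)) ∫ phi₀ e^(−cZ) dZ = phi₀·(e^(−c·Z₁) − e^(−c·Z₂)) / (c·(Z₂−Z₁))
e^(−0.523×2.6) = 0.2567; e^(−0.523×6.3) = 0.0371
⟨phi⟩ = 0.71 × (0.2567 − 0.0371) / (0.523 × 3.7) = 0.71 × 0.1135 = 0.0806

0.081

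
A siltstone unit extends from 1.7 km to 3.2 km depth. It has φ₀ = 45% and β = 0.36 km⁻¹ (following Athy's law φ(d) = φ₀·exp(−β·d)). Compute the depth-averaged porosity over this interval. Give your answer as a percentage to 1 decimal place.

18.9%

⟨φ⟩ = (1/(d₂−d₁)) ∫ φ₀ e^(−βd) dd = φ₀·(e^(−β·d₁) − e^(−β·d₂)) / (β·(d₂−d₁))
e^(−0.36×1.7) = 0.5423; e^(−0.36×3.2) = 0.3160
⟨φ⟩ = 0.45 × (0.5423 − 0.3160) / (0.36 × 1.5) = 0.45 × 0.4190 = 0.1886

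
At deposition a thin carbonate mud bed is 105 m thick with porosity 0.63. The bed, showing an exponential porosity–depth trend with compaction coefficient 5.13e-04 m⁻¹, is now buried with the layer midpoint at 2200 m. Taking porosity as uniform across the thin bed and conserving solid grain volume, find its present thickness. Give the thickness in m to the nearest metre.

49 m

Working in km (1 km = 1000 m; k in km⁻¹ = k in m⁻¹ × 1000):
Porosity at 2.2 km: n = 0.63·exp(−0.513×2.2) = 0.2038
Solid-volume conservation: h(1−n) = h₀(1−n₀) ⇒ h = h₀·(1−n₀)/(1−n)
h = 0.105 × (1 − 0.63)/(1 − 0.2038) = 0.105 × 0.4647 = 0.0488 km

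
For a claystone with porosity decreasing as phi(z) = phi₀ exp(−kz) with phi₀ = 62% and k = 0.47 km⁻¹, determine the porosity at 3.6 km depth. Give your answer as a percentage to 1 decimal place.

11.4%

phi = phi₀·exp(−k·z) = 0.62 × exp(−0.47 × 3.6) = 0.62 × exp(−1.692)
  = 0.62 × 0.1842 = 0.1142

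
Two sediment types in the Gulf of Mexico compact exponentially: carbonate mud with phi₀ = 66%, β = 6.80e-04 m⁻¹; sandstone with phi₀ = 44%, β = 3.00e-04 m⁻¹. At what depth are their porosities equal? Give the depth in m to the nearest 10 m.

1070 m

Working in km (1 km = 1000 m; β in km⁻¹ = β in m⁻¹ × 1000):
Set phi₀ₐ e^(−βₐd) = phi₀ᵦ e^(−βᵦd) ⇒ ln(phi₀ₐ/phi₀ᵦ) = (βₐ − βᵦ)·d
d = ln(0.66/0.44) / (0.68 − 0.3) = 0.4055 / 0.38 = 1.067 km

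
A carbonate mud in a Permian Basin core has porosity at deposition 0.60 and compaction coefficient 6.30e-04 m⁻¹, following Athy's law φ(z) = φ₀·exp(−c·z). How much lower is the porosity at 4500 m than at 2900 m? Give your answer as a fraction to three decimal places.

0.061

Working in km (1 km = 1000 m; c in km⁻¹ = c in m⁻¹ × 1000):
φ(2.9) = 0.6·e^(−0.63×2.9) = 0.0965
φ(4.5) = 0.6·e^(−0.63×4.5) = 0.0352
Δφ = 0.0965 − 0.0352 = 0.0613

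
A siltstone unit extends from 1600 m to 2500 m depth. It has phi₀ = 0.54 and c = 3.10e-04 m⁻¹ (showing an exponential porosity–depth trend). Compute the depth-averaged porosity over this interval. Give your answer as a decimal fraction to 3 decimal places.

0.287

Working in km (1 km = 1000 m; c in km⁻¹ = c in m⁻¹ × 1000):
⟨phi⟩ = (1/(z₂−z₁)) ∫ phi₀ e^(−cz) dz = phi₀·(e^(−c·z₁) − e^(−c·z₂)) / (c·(z₂−z₁))
e^(−0.31×1.6) = 0.6090; e^(−0.31×2.5) = 0.4607
⟨phi⟩ = 0.54 × (0.6090 − 0.4607) / (0.31 × 0.9) = 0.54 × 0.5314 = 0.2870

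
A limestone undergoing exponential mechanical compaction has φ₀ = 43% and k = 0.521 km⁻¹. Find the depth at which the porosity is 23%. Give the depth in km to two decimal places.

Invert Athy's law: z = ln(φ₀/φ) / k
z = ln(0.43/0.23) / 0.521 = ln(1.87) / 0.521 = 0.6257 / 0.521 = 1.201 km

1.20 km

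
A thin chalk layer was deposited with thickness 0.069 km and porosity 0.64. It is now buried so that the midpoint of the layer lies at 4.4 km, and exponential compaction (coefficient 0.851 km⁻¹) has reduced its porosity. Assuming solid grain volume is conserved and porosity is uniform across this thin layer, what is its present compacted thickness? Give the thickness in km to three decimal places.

Porosity at 4.4 km: phi = 0.64·exp(−0.851×4.4) = 0.0151
Solid-volume conservation: h(1−phi) = h₀(1−phi₀) ⇒ h = h₀·(1−phi₀)/(1−phi)
h = 0.069 × (1 − 0.64)/(1 − 0.0151) = 0.069 × 0.3655 = 0.0252 km

0.025 km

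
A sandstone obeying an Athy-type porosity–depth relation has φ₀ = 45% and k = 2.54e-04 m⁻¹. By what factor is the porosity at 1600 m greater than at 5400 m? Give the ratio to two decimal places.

2.63

Working in km (1 km = 1000 m; k in km⁻¹ = k in m⁻¹ × 1000):
φ(z₁)/φ(z₂) = e^(−k·z₁)/e^(−k·z₂) = e^{k(z₂−z₁)}
= exp(0.254 × 3.8) = exp(0.9652) = 2.6253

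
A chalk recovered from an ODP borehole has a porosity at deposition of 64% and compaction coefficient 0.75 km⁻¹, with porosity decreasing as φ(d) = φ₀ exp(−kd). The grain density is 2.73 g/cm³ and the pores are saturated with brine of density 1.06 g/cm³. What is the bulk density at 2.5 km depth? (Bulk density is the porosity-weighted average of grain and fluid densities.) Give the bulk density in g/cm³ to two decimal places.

2.57 g/cm³

Porosity at depth: φ = 0.64·exp(−0.75×2.5) = 0.64×0.1534 = 0.0981
Bulk density: ρ_b = (1−φ)ρ_g + φ·ρ_f = 0.9019×2.73 + 0.0981×1.06
       = 2.462 + 0.104 = 2.566 g/cm³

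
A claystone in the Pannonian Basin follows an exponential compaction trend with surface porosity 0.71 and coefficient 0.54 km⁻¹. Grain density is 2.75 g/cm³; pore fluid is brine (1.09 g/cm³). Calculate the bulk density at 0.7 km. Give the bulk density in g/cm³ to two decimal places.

Porosity at depth: φ = 0.71·exp(−0.54×0.7) = 0.71×0.6852 = 0.4865
Bulk density: ρ_b = (1−φ)ρ_g + φ·ρ_f = 0.5135×2.75 + 0.4865×1.09
       = 1.412 + 0.530 = 1.942 g/cm³

1.94 g/cm³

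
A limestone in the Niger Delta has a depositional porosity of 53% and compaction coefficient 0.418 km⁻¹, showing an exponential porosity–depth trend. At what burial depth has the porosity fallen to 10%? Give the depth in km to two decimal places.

3.99 km

Invert Athy's law: Z = ln(φ₀/φ) / k
Z = ln(0.53/0.1) / 0.418 = ln(5.3) / 0.418 = 1.6677 / 0.418 = 3.990 km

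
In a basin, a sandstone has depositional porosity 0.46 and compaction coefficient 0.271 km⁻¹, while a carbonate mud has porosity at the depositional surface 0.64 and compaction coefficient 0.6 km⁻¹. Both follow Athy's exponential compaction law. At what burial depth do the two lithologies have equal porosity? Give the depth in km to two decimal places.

1.00 km

Set n₀ₐ e^(−βₐZ) = n₀ᵦ e^(−βᵦZ) ⇒ ln(n₀ₐ/n₀ᵦ) = (βₐ − βᵦ)·Z
Z = ln(0.46/0.64) / (0.271 − 0.6) = -0.3302 / -0.329 = 1.004 km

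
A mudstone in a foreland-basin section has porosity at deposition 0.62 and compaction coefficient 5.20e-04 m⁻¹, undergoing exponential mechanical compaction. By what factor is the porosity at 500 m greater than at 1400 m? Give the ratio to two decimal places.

1.60

Working in km (1 km = 1000 m; c in km⁻¹ = c in m⁻¹ × 1000):
phi(z₁)/phi(z₂) = e^(−c·z₁)/e^(−c·z₂) = e^{c(z₂−z₁)}
= exp(0.52 × 0.9) = exp(0.468) = 1.5968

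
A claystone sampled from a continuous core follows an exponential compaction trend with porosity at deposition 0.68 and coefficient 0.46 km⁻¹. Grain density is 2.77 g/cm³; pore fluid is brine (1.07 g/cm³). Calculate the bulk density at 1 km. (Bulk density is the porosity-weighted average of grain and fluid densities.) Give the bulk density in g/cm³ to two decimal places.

Porosity at depth: n = 0.68·exp(−0.46×1) = 0.68×0.6313 = 0.4293
Bulk density: ρ_b = (1−n)ρ_g + n·ρ_f = 0.5707×2.77 + 0.4293×1.07
       = 1.581 + 0.459 = 2.040 g/cm³

2.04 g/cm³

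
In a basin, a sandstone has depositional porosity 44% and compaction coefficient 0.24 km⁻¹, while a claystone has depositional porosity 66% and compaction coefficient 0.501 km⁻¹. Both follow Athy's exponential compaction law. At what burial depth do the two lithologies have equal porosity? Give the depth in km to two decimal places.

Set n₀ₐ e^(−βₐz) = n₀ᵦ e^(−βᵦz) ⇒ ln(n₀ₐ/n₀ᵦ) = (βₐ − βᵦ)·z
z = ln(0.44/0.66) / (0.24 − 0.501) = -0.4055 / -0.261 = 1.554 km

1.55 km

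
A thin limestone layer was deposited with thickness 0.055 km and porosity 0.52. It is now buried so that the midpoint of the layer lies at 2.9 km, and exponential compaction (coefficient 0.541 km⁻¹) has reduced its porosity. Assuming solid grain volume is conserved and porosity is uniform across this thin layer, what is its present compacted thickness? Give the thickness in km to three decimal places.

Porosity at 2.9 km: n = 0.52·exp(−0.541×2.9) = 0.1083
Solid-volume conservation: h(1−n) = h₀(1−n₀) ⇒ h = h₀·(1−n₀)/(1−n)
h = 0.055 × (1 − 0.52)/(1 − 0.1083) = 0.055 × 0.5383 = 0.0296 km

0.030 km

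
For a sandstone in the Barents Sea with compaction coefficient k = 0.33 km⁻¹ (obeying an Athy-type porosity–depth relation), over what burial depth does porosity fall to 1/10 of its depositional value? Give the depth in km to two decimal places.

6.98 km

phi/phi₀ = 1/10 ⇒ exp(−k·z) = 1/10 ⇒ z = ln(10) / k
z = 2.3026 / 0.33 = 6.978 km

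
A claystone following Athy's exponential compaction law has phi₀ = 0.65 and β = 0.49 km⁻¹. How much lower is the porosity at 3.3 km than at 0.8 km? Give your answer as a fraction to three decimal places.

0.310

phi(0.8) = 0.65·e^(−0.49×0.8) = 0.4392
phi(3.3) = 0.65·e^(−0.49×3.3) = 0.1290
Δphi = 0.4392 − 0.1290 = 0.3102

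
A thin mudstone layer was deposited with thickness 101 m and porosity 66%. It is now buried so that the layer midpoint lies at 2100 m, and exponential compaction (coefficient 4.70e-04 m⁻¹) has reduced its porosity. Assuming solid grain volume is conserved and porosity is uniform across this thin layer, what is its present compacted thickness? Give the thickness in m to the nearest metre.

Working in km (1 km = 1000 m; β in km⁻¹ = β in m⁻¹ × 1000):
Porosity at 2.1 km: φ = 0.66·exp(−0.47×2.1) = 0.2460
Solid-volume conservation: h(1−φ) = h₀(1−φ₀) ⇒ h = h₀·(1−φ₀)/(1−φ)
h = 0.101 × (1 − 0.66)/(1 − 0.2460) = 0.101 × 0.4509 = 0.0455 km

46 m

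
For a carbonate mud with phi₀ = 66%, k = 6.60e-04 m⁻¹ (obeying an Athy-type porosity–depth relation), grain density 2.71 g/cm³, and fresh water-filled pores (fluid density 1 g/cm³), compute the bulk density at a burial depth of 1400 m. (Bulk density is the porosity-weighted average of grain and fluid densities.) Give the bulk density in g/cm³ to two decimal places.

2.26 g/cm³

Working in km (1 km = 1000 m; k in km⁻¹ = k in m⁻¹ × 1000):
Porosity at depth: phi = 0.66·exp(−0.66×1.4) = 0.66×0.3969 = 0.2620
Bulk density: ρ_b = (1−phi)ρ_g + phi·ρ_f = 0.7380×2.71 + 0.2620×1
       = 2.000 + 0.262 = 2.262 g/cm³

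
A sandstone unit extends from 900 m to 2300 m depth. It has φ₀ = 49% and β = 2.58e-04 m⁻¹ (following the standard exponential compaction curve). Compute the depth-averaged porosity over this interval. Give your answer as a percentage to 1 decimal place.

32.6%

Working in km (1 km = 1000 m; β in km⁻¹ = β in m⁻¹ × 1000):
⟨φ⟩ = (1/(Z₂−Z₁)) ∫ φ₀ e^(−βZ) dZ = φ₀·(e^(−β·Z₁) − e^(−β·Z₂)) / (β·(Z₂−Z₁))
e^(−0.258×0.9) = 0.7928; e^(−0.258×2.3) = 0.5524
⟨φ⟩ = 0.49 × (0.7928 − 0.5524) / (0.258 × 1.4) = 0.49 × 0.6654 = 0.3260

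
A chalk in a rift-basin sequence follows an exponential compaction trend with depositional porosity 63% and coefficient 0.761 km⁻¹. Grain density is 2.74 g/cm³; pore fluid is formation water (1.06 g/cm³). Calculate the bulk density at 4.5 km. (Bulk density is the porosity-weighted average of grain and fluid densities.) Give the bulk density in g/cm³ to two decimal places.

2.71 g/cm³

Porosity at depth: phi = 0.63·exp(−0.761×4.5) = 0.63×0.0326 = 0.0205
Bulk density: ρ_b = (1−phi)ρ_g + phi·ρ_f = 0.9795×2.74 + 0.0205×1.06
       = 2.684 + 0.022 = 2.706 g/cm³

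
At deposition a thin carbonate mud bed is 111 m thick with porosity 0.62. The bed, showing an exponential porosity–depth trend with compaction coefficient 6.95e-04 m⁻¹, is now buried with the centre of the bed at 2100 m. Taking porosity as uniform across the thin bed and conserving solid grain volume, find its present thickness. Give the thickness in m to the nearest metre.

49 m

Working in km (1 km = 1000 m; k in km⁻¹ = k in m⁻¹ × 1000):
Porosity at 2.1 km: φ = 0.62·exp(−0.695×2.1) = 0.1441
Solid-volume conservation: h(1−φ) = h₀(1−φ₀) ⇒ h = h₀·(1−φ₀)/(1−φ)
h = 0.111 × (1 − 0.62)/(1 − 0.1441) = 0.111 × 0.4440 = 0.0493 km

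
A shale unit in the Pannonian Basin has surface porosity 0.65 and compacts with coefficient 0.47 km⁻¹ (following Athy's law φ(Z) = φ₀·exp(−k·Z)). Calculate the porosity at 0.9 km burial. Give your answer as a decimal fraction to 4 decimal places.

0.4258

φ = φ₀·exp(−k·Z) = 0.65 × exp(−0.47 × 0.9) = 0.65 × exp(−0.423)
  = 0.65 × 0.6551 = 0.4258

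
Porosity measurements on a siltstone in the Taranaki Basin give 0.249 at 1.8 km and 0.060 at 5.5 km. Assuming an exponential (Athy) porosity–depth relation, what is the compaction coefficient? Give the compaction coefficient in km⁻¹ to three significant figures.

Athy: phi(Z) = phi₀ e^(−βZ) ⇒ phi₁/phi₂ = e^{β(Z₂−Z₁)} ⇒ β = ln(phi₁/phi₂)/(Z₂−Z₁)
β = ln(0.249/0.06) / (5.5 − 1.8) = ln(4.15) / 3.7 = 1.4231 / 3.7 = 0.3846 km⁻¹

0.385 km⁻¹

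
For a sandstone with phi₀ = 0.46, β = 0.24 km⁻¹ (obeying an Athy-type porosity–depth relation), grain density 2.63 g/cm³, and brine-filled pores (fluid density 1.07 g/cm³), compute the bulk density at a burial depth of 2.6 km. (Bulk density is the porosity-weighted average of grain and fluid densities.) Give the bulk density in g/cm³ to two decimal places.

Porosity at depth: phi = 0.46·exp(−0.24×2.6) = 0.46×0.5358 = 0.2465
Bulk density: ρ_b = (1−phi)ρ_g + phi·ρ_f = 0.7535×2.63 + 0.2465×1.07
       = 1.982 + 0.264 = 2.246 g/cm³

2.25 g/cm³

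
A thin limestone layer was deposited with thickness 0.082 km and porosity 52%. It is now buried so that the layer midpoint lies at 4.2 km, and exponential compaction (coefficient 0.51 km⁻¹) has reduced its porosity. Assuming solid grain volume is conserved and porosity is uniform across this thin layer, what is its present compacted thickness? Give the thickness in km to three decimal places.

Porosity at 4.2 km: phi = 0.52·exp(−0.51×4.2) = 0.0611
Solid-volume conservation: h(1−phi) = h₀(1−phi₀) ⇒ h = h₀·(1−phi₀)/(1−phi)
h = 0.082 × (1 − 0.52)/(1 − 0.0611) = 0.082 × 0.5112 = 0.0419 km

0.042 km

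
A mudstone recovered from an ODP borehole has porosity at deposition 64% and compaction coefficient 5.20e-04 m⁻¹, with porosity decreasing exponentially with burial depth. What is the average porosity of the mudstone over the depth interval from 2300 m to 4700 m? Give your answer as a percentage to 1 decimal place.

Working in km (1 km = 1000 m; k in km⁻¹ = k in m⁻¹ × 1000):
⟨phi⟩ = (1/(d₂−d₁)) ∫ phi₀ e^(−kd) dd = phi₀·(e^(−k·d₁) − e^(−k·d₂)) / (k·(d₂−d₁))
e^(−0.52×2.3) = 0.3024; e^(−0.52×4.7) = 0.0868
⟨phi⟩ = 0.64 × (0.3024 − 0.0868) / (0.52 × 2.4) = 0.64 × 0.1727 = 0.1106

11.1%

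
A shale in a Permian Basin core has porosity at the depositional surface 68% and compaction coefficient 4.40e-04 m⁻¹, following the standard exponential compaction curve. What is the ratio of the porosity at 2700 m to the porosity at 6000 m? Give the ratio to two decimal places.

Working in km (1 km = 1000 m; k in km⁻¹ = k in m⁻¹ × 1000):
φ(z₁)/φ(z₂) = e^(−k·z₁)/e^(−k·z₂) = e^{k(z₂−z₁)}
= exp(0.44 × 3.3) = exp(1.452) = 4.2716

4.27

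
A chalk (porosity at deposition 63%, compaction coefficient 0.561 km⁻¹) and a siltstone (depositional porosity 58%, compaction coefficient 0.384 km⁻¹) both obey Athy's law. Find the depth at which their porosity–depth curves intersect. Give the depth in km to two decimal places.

Set n₀ₐ e^(−kₐd) = n₀ᵦ e^(−kᵦd) ⇒ ln(n₀ₐ/n₀ᵦ) = (kₐ − kᵦ)·d
d = ln(0.63/0.58) / (0.561 − 0.384) = 0.0827 / 0.177 = 0.467 km

0.47 km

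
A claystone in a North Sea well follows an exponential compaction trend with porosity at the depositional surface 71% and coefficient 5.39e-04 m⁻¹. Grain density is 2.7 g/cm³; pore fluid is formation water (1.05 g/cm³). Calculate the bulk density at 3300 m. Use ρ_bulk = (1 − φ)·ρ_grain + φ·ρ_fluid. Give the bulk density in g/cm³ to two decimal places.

2.50 g/cm³

Working in km (1 km = 1000 m; c in km⁻¹ = c in m⁻¹ × 1000):
Porosity at depth: n = 0.71·exp(−0.539×3.3) = 0.71×0.1689 = 0.1199
Bulk density: ρ_b = (1−n)ρ_g + n·ρ_f = 0.8801×2.7 + 0.1199×1.05
       = 2.376 + 0.126 = 2.502 g/cm³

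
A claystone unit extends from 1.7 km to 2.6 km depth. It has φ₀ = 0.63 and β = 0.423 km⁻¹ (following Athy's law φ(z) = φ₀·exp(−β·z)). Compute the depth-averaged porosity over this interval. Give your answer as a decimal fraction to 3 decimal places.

⟨φ⟩ = (1/(z₂−z₁)) ∫ φ₀ e^(−βz) dz = φ₀·(e^(−β·z₁) − e^(−β·z₂)) / (β·(z₂−z₁))
e^(−0.423×1.7) = 0.4872; e^(−0.423×2.6) = 0.3329
⟨φ⟩ = 0.63 × (0.4872 − 0.3329) / (0.423 × 0.9) = 0.63 × 0.4052 = 0.2553

0.255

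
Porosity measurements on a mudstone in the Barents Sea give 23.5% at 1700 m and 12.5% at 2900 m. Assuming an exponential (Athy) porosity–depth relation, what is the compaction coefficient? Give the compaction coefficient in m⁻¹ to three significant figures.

Working in km (1 km = 1000 m; c in km⁻¹ = c in m⁻¹ × 1000):
Athy: φ(z) = φ₀ e^(−cz) ⇒ φ₁/φ₂ = e^{c(z₂−z₁)} ⇒ c = ln(φ₁/φ₂)/(z₂−z₁)
c = ln(0.235/0.125) / (2.9 − 1.7) = ln(1.88) / 1.2 = 0.6313 / 1.2 = 0.5261 km⁻¹

0.000526 m⁻¹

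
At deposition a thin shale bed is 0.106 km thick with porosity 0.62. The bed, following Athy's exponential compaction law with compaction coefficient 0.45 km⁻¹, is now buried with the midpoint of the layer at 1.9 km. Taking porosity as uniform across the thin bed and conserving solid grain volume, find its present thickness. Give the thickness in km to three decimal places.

Porosity at 1.9 km: φ = 0.62·exp(−0.45×1.9) = 0.2637
Solid-volume conservation: h(1−φ) = h₀(1−φ₀) ⇒ h = h₀·(1−φ₀)/(1−φ)
h = 0.106 × (1 − 0.62)/(1 − 0.2637) = 0.106 × 0.5161 = 0.0547 km

0.055 km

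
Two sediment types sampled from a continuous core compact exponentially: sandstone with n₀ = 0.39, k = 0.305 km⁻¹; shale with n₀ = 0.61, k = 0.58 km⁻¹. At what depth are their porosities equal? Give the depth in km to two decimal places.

Set n₀ₐ e^(−kₐd) = n₀ᵦ e^(−kᵦd) ⇒ ln(n₀ₐ/n₀ᵦ) = (kₐ − kᵦ)·d
d = ln(0.39/0.61) / (0.305 − 0.58) = -0.4473 / -0.275 = 1.627 km

1.63 km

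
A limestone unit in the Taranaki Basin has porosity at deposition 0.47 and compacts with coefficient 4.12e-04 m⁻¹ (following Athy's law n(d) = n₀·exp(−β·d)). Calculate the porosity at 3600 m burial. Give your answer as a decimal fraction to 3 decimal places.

Working in km (1 km = 1000 m; β in km⁻¹ = β in m⁻¹ × 1000):
n = n₀·exp(−β·d) = 0.47 × exp(−0.412 × 3.6) = 0.47 × exp(−1.483)
  = 0.47 × 0.2269 = 0.1066

0.107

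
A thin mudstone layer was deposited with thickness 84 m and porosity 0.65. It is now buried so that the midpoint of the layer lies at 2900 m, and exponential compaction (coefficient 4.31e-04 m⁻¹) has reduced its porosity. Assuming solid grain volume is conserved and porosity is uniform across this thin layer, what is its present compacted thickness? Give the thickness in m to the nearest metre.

36 m

Working in km (1 km = 1000 m; k in km⁻¹ = k in m⁻¹ × 1000):
Porosity at 2.9 km: phi = 0.65·exp(−0.431×2.9) = 0.1862
Solid-volume conservation: h(1−phi) = h₀(1−phi₀) ⇒ h = h₀·(1−phi₀)/(1−phi)
h = 0.084 × (1 − 0.65)/(1 − 0.1862) = 0.084 × 0.4301 = 0.0361 km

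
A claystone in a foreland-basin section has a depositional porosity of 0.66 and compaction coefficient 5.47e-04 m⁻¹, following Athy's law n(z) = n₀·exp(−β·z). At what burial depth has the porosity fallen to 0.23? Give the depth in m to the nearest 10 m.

Working in km (1 km = 1000 m; β in km⁻¹ = β in m⁻¹ × 1000):
Invert Athy's law: z = ln(n₀/n) / β
z = ln(0.66/0.23) / 0.547 = ln(2.87) / 0.547 = 1.0542 / 0.547 = 1.927 km

1930 m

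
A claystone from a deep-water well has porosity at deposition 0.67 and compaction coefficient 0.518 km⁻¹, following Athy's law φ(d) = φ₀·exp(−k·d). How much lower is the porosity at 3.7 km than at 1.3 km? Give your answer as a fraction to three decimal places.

0.243

φ(1.3) = 0.67·e^(−0.518×1.3) = 0.3417
φ(3.7) = 0.67·e^(−0.518×3.7) = 0.0986
Δφ = 0.3417 − 0.0986 = 0.2431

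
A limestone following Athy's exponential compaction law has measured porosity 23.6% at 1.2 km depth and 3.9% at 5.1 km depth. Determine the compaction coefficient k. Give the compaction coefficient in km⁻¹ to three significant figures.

Athy: n(z) = n₀ e^(−kz) ⇒ n₁/n₂ = e^{k(z₂−z₁)} ⇒ k = ln(n₁/n₂)/(z₂−z₁)
k = ln(0.236/0.039) / (5.1 − 1.2) = ln(6.051) / 3.9 = 1.8003 / 3.9 = 0.4616 km⁻¹

0.462 km⁻¹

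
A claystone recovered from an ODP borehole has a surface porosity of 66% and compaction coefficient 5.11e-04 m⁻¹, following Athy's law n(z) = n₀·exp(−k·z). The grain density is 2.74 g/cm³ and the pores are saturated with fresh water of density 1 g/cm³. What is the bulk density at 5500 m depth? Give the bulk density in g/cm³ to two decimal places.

Working in km (1 km = 1000 m; k in km⁻¹ = k in m⁻¹ × 1000):
Porosity at depth: n = 0.66·exp(−0.511×5.5) = 0.66×0.0602 = 0.0397
Bulk density: ρ_b = (1−n)ρ_g + n·ρ_f = 0.9603×2.74 + 0.0397×1
       = 2.631 + 0.040 = 2.671 g/cm³

2.67 g/cm³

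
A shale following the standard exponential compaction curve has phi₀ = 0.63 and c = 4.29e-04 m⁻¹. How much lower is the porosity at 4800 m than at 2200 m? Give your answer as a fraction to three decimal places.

Working in km (1 km = 1000 m; c in km⁻¹ = c in m⁻¹ × 1000):
phi(2.2) = 0.63·e^(−0.429×2.2) = 0.2452
phi(4.8) = 0.63·e^(−0.429×4.8) = 0.0804
Δphi = 0.2452 − 0.0804 = 0.1648

0.165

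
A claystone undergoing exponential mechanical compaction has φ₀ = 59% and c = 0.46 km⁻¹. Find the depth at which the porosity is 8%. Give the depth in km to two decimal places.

Invert Athy's law: d = ln(φ₀/φ) / c
d = ln(0.59/0.08) / 0.46 = ln(7.375) / 0.46 = 1.9981 / 0.46 = 4.344 km

4.34 km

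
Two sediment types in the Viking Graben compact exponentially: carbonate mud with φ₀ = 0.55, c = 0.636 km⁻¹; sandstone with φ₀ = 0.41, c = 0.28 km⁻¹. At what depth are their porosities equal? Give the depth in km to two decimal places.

0.83 km

Set φ₀ₐ e^(−cₐz) = φ₀ᵦ e^(−cᵦz) ⇒ ln(φ₀ₐ/φ₀ᵦ) = (cₐ − cᵦ)·z
z = ln(0.55/0.41) / (0.636 − 0.28) = 0.2938 / 0.356 = 0.825 km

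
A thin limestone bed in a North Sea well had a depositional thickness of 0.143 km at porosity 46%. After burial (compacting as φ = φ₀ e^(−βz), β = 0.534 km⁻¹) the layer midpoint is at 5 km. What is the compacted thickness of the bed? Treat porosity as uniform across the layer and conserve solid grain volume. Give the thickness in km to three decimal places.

0.080 km

Porosity at 5 km: φ = 0.46·exp(−0.534×5) = 0.0319
Solid-volume conservation: h(1−φ) = h₀(1−φ₀) ⇒ h = h₀·(1−φ₀)/(1−φ)
h = 0.143 × (1 − 0.46)/(1 − 0.0319) = 0.143 × 0.5578 = 0.0798 km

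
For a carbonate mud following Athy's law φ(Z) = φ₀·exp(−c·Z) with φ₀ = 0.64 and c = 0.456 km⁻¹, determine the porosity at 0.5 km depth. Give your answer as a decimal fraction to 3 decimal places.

0.510

φ = φ₀·exp(−c·Z) = 0.64 × exp(−0.456 × 0.5) = 0.64 × exp(−0.228)
  = 0.64 × 0.7961 = 0.5095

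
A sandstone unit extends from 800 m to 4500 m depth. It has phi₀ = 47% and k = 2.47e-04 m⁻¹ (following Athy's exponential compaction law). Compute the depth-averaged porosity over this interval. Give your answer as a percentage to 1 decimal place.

Working in km (1 km = 1000 m; k in km⁻¹ = k in m⁻¹ × 1000):
⟨phi⟩ = (1/(d₂−d₁)) ∫ phi₀ e^(−kd) dd = phi₀·(e^(−k·d₁) − e^(−k·d₂)) / (k·(d₂−d₁))
e^(−0.247×0.8) = 0.8207; e^(−0.247×4.5) = 0.3291
⟨phi⟩ = 0.47 × (0.8207 − 0.3291) / (0.247 × 3.7) = 0.47 × 0.5380 = 0.2528

25.3%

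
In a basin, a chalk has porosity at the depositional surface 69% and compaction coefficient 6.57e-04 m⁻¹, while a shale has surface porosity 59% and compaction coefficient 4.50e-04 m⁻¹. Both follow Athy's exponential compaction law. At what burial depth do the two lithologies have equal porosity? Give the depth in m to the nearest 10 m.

760 m

Working in km (1 km = 1000 m; k in km⁻¹ = k in m⁻¹ × 1000):
Set φ₀ₐ e^(−kₐd) = φ₀ᵦ e^(−kᵦd) ⇒ ln(φ₀ₐ/φ₀ᵦ) = (kₐ − kᵦ)·d
d = ln(0.69/0.59) / (0.657 − 0.45) = 0.1566 / 0.207 = 0.756 km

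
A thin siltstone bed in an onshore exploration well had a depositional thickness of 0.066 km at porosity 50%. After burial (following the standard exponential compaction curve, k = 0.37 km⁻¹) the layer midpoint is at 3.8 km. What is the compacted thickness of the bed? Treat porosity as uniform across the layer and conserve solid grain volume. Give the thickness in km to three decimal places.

0.038 km

Porosity at 3.8 km: n = 0.5·exp(−0.37×3.8) = 0.1226
Solid-volume conservation: h(1−n) = h₀(1−n₀) ⇒ h = h₀·(1−n₀)/(1−n)
h = 0.066 × (1 − 0.5)/(1 − 0.1226) = 0.066 × 0.5698 = 0.0376 km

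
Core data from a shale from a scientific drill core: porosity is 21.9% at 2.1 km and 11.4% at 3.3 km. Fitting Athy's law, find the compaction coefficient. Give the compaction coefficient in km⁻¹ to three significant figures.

Athy: n(z) = n₀ e^(−βz) ⇒ n₁/n₂ = e^{β(z₂−z₁)} ⇒ β = ln(n₁/n₂)/(z₂−z₁)
β = ln(0.219/0.114) / (3.3 − 2.1) = ln(1.921) / 1.2 = 0.6529 / 1.2 = 0.5441 km⁻¹

0.544 km⁻¹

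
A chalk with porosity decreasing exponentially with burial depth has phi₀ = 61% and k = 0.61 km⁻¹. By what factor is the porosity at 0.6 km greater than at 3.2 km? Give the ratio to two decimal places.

phi(z₁)/phi(z₂) = e^(−k·z₁)/e^(−k·z₂) = e^{k(z₂−z₁)}
= exp(0.61 × 2.6) = exp(1.586) = 4.8842

4.88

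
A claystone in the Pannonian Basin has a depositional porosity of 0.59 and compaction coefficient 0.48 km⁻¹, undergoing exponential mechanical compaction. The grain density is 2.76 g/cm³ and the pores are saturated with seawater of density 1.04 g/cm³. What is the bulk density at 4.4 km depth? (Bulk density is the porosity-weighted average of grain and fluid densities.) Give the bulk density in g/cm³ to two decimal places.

Porosity at depth: φ = 0.59·exp(−0.48×4.4) = 0.59×0.1210 = 0.0714
Bulk density: ρ_b = (1−φ)ρ_g + φ·ρ_f = 0.9286×2.76 + 0.0714×1.04
       = 2.563 + 0.074 = 2.637 g/cm³

2.64 g/cm³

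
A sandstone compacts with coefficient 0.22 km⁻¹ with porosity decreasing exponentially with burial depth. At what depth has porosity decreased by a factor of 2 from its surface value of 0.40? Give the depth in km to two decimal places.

3.15 km

φ/φ₀ = 1/2 ⇒ exp(−c·Z) = 1/2 ⇒ Z = ln(2) / c
Z = 0.6931 / 0.22 = 3.151 km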